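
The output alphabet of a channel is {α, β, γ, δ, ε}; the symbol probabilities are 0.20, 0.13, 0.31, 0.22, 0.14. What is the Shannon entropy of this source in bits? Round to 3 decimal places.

2.249 bits

H = −Σ pᵢ log₂ pᵢ.
−0.20·log₂(0.20) = 0.4644
−0.13·log₂(0.13) = 0.3826
−0.31·log₂(0.31) = 0.5238
−0.22·log₂(0.22) = 0.4806
−0.14·log₂(0.14) = 0.3971
Sum ≈ 2.2485 → 2.249 bits.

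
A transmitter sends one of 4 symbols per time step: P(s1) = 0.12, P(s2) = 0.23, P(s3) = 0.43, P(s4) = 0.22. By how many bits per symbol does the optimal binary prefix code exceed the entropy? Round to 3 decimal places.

Entropy H = −Σ p log₂ p ≈ 1.8589 bits.
Huffman merges: 3/25+11/50→17/50; 23/100+17/50→57/100; 43/100+57/100→1. L = 191/100 ≈ 1.9100.
L − H = 1.9100 − 1.8589 = 0.051 bits.

0.051 bits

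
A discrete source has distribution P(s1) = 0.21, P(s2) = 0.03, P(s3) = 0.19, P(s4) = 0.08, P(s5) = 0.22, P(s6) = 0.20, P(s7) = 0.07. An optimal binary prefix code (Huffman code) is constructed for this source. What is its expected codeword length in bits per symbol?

Repeatedly combine the two least-probable nodes; the expected code length is the sum of the merged weights.
merge 3/100 + 7/100 → 1/10
merge 2/25 + 1/10 → 9/50
merge 9/50 + 19/100 → 37/100
merge 1/5 + 21/100 → 41/100
merge 11/50 + 37/100 → 59/100
merge 41/100 + 59/100 → 1
L = 1/10 + 9/50 + 37/100 + 41/100 + 59/100 + 1 = 53/20 = 2.65 bits/symbol.

2.65 bits/symbol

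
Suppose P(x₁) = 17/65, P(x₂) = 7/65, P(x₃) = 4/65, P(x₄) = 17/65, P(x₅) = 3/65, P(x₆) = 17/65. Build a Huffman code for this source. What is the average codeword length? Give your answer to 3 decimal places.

Repeatedly combine the two least-probable nodes; the expected code length is the sum of the merged weights.
merge 3/65 + 4/65 → 7/65
merge 7/65 + 7/65 → 14/65
merge 14/65 + 17/65 → 31/65
merge 17/65 + 17/65 → 34/65
merge 31/65 + 34/65 → 1
L = 7/65 + 14/65 + 31/65 + 34/65 + 1 = 151/65 ≈ 2.323 bits/symbol.

2.323 bits/symbol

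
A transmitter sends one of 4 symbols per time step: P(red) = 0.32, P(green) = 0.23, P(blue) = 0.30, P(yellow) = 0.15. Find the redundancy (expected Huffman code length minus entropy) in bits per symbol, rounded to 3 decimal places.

Entropy H = −Σ p log₂ p ≈ 1.9453 bits.
Huffman merges: 3/20+23/100→19/50; 3/10+8/25→31/50; 19/50+31/50→1. L = 2 ≈ 2.0000.
L − H = 2.0000 − 1.9453 = 0.055 bits.

0.055 bits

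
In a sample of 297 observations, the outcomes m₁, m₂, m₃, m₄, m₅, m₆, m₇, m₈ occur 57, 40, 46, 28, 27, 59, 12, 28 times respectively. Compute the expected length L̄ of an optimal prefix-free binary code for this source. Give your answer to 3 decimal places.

Probabilities are the counts divided by 297.
Repeatedly combine the two least-probable nodes; the expected code length is the sum of the merged weights.
merge 4/99 + 1/11 → 13/99
merge 28/297 + 28/297 → 56/297
merge 13/99 + 40/297 → 79/297
merge 46/297 + 56/297 → 34/99
merge 19/99 + 59/297 → 116/297
merge 79/297 + 34/99 → 181/297
merge 116/297 + 181/297 → 1
L = 13/99 + 56/297 + 79/297 + 34/99 + 116/297 + 181/297 + 1 = 290/99 ≈ 2.929 bits/symbol.

2.929 bits/symbol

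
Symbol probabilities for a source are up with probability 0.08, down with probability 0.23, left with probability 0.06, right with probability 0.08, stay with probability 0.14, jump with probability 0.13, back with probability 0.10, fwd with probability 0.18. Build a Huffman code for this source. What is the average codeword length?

Repeatedly combine the two least-probable nodes; the expected code length is the sum of the merged weights.
merge 3/50 + 2/25 → 7/50
merge 2/25 + 1/10 → 9/50
merge 13/100 + 7/50 → 27/100
merge 7/50 + 9/50 → 8/25
merge 9/50 + 23/100 → 41/100
merge 27/100 + 8/25 → 59/100
merge 41/100 + 59/100 → 1
L = 7/50 + 9/50 + 27/100 + 8/25 + 41/100 + 59/100 + 1 = 291/100 = 2.91 bits/symbol.

2.91 bits/symbol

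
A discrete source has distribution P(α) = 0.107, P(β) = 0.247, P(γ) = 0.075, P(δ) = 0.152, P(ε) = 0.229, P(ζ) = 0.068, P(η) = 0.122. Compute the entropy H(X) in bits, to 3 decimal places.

2.658 bits

H = −Σ pᵢ log₂ pᵢ.
−0.107·log₂(0.107) = 0.3450
−0.247·log₂(0.247) = 0.4983
−0.075·log₂(0.075) = 0.2803
−0.152·log₂(0.152) = 0.4131
−0.229·log₂(0.229) = 0.4870
−0.068·log₂(0.068) = 0.2637
−0.122·log₂(0.122) = 0.3703
Sum ≈ 2.6577 → 2.658 bits.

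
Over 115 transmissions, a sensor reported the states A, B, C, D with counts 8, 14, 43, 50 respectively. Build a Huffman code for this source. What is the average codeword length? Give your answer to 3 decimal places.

1.757 bits/symbol

Probabilities are the counts divided by 115.
Repeatedly combine the two least-probable nodes; the expected code length is the sum of the merged weights.
merge 8/115 + 14/115 → 22/115
merge 22/115 + 43/115 → 13/23
merge 10/23 + 13/23 → 1
L = 22/115 + 13/23 + 1 = 202/115 ≈ 1.757 bits/symbol.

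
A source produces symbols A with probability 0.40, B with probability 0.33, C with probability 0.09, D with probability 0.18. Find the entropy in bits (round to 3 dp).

1.815 bits

H = −Σ pᵢ log₂ pᵢ.
−0.40·log₂(0.40) = 0.5288
−0.33·log₂(0.33) = 0.5278
−0.09·log₂(0.09) = 0.3127
−0.18·log₂(0.18) = 0.4453
Sum ≈ 1.8146 → 1.815 bits.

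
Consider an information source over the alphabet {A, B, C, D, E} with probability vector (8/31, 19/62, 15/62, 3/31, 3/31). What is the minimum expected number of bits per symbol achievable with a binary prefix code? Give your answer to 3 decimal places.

Repeatedly combine the two least-probable nodes; the expected code length is the sum of the merged weights.
merge 3/31 + 3/31 → 6/31
merge 6/31 + 15/62 → 27/62
merge 8/31 + 19/62 → 35/62
merge 27/62 + 35/62 → 1
L = 6/31 + 27/62 + 35/62 + 1 = 68/31 ≈ 2.194 bits/symbol.

2.194 bits/symbol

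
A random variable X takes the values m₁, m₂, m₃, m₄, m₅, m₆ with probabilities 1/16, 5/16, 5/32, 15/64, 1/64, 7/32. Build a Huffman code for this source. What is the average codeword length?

Repeatedly combine the two least-probable nodes; the expected code length is the sum of the merged weights.
merge 1/64 + 1/16 → 5/64
merge 5/64 + 5/32 → 15/64
merge 7/32 + 15/64 → 29/64
merge 15/64 + 5/16 → 35/64
merge 29/64 + 35/64 → 1
L = 5/64 + 15/64 + 29/64 + 35/64 + 1 = 37/16 = 2.3125 bits/symbol.

2.3125 bits/symbol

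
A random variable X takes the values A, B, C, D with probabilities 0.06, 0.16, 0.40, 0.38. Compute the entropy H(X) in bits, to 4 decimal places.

1.7258 bits

H = −Σ pᵢ log₂ pᵢ.
−0.06·log₂(0.06) = 0.2435
−0.16·log₂(0.16) = 0.4230
−0.40·log₂(0.40) = 0.5288
−0.38·log₂(0.38) = 0.5305
Sum ≈ 1.7258 → 1.7258 bits.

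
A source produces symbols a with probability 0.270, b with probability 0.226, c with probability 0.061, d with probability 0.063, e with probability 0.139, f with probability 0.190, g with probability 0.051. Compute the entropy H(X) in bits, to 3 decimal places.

2.562 bits

H = −Σ pᵢ log₂ pᵢ.
−0.270·log₂(0.270) = 0.5100
−0.226·log₂(0.226) = 0.4849
−0.061·log₂(0.061) = 0.2461
−0.063·log₂(0.063) = 0.2513
−0.139·log₂(0.139) = 0.3957
−0.190·log₂(0.190) = 0.4552
−0.051·log₂(0.051) = 0.2190
Sum ≈ 2.5622 → 2.562 bits.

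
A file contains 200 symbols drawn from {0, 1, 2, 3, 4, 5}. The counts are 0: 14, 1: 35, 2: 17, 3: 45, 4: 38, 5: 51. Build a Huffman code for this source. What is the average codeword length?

Probabilities are the counts divided by 200.
Repeatedly combine the two least-probable nodes; the expected code length is the sum of the merged weights.
merge 7/100 + 17/200 → 31/200
merge 31/200 + 7/40 → 33/100
merge 19/100 + 9/40 → 83/200
merge 51/200 + 33/100 → 117/200
merge 83/200 + 117/200 → 1
L = 31/200 + 33/100 + 83/200 + 117/200 + 1 = 497/200 = 2.485 bits/symbol.

2.485 bits/symbol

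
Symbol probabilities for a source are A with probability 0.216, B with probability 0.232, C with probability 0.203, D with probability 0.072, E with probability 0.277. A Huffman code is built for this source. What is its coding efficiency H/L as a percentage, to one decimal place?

Entropy H = −Σ p log₂ p ≈ 2.2199 bits.
Huffman merges: 9/125+203/1000→11/40; 27/125+29/125→56/125; 11/40+277/1000→69/125; 56/125+69/125→1. L = 91/40 ≈ 2.2750.
Efficiency = H/L = 2.2199/2.2750 = 97.6%.

97.6%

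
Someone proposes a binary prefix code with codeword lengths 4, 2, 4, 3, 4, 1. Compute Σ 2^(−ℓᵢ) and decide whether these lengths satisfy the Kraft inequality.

With common denominator 2^4 = 16: Σ 2^(−ℓᵢ) = 1/16 + 4/16 + 1/16 + 2/16 + 1/16 + 8/16 = 17/16 = 1.0625.
Kraft's inequality requires Σ ≤ 1; here Σ = 1.0625 > 1, so no such prefix code exists.

1.0625; no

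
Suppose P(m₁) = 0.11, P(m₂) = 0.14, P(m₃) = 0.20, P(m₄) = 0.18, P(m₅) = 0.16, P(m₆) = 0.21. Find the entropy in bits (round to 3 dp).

2.553 bits

H = −Σ pᵢ log₂ pᵢ.
−0.11·log₂(0.11) = 0.3503
−0.14·log₂(0.14) = 0.3971
−0.20·log₂(0.20) = 0.4644
−0.18·log₂(0.18) = 0.4453
−0.16·log₂(0.16) = 0.4230
−0.21·log₂(0.21) = 0.4728
Sum ≈ 2.5529 → 2.553 bits.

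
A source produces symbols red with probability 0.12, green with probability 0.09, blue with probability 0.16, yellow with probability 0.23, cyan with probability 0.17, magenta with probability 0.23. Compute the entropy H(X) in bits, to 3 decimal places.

H = −Σ pᵢ log₂ pᵢ.
−0.12·log₂(0.12) = 0.3671
−0.09·log₂(0.09) = 0.3127
−0.16·log₂(0.16) = 0.4230
−0.23·log₂(0.23) = 0.4877
−0.17·log₂(0.17) = 0.4346
−0.23·log₂(0.23) = 0.4877
Sum ≈ 2.5127 → 2.513 bits.

2.513 bits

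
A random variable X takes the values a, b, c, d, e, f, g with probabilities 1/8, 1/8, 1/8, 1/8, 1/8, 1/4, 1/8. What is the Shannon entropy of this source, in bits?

Each probability is a power of 1/2, so log₂(1/p) is an integer.
H = Σ p·log₂(1/p) = 1/8·3 + 1/8·3 + 1/8·3 + 1/8·3 + 1/8·3 + 1/4·2 + 1/8·3 = 2.75 bits.

2.75 bits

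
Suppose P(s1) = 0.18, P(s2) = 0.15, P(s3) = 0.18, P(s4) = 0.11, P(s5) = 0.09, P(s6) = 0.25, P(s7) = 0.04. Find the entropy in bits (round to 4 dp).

2.6499 bits

H = −Σ pᵢ log₂ pᵢ.
−0.18·log₂(0.18) = 0.4453
−0.15·log₂(0.15) = 0.4105
−0.18·log₂(0.18) = 0.4453
−0.11·log₂(0.11) = 0.3503
−0.09·log₂(0.09) = 0.3127
−0.25·log₂(0.25) = 0.5000
−0.04·log₂(0.04) = 0.1858
Sum ≈ 2.6499 → 2.6499 bits.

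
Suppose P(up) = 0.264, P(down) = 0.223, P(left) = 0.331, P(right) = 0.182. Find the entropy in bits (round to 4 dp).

1.9653 bits

H = −Σ pᵢ log₂ pᵢ.
−0.264·log₂(0.264) = 0.5072
−0.223·log₂(0.223) = 0.4828
−0.331·log₂(0.331) = 0.5280
−0.182·log₂(0.182) = 0.4474
Sum ≈ 1.9653 → 1.9653 bits.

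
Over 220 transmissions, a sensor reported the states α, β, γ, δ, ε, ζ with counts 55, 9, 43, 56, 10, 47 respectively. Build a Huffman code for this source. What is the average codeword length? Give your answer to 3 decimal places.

Probabilities are the counts divided by 220.
Repeatedly combine the two least-probable nodes; the expected code length is the sum of the merged weights.
merge 9/220 + 1/22 → 19/220
merge 19/220 + 43/220 → 31/110
merge 47/220 + 1/4 → 51/110
merge 14/55 + 31/110 → 59/110
merge 51/110 + 59/110 → 1
L = 19/220 + 31/110 + 51/110 + 59/110 + 1 = 521/220 ≈ 2.368 bits/symbol.

2.368 bits/symbol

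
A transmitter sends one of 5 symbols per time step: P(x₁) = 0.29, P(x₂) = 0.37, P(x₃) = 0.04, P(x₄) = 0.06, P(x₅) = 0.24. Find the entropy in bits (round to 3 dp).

1.972 bits

H = −Σ pᵢ log₂ pᵢ.
−0.29·log₂(0.29) = 0.5179
−0.37·log₂(0.37) = 0.5307
−0.04·log₂(0.04) = 0.1858
−0.06·log₂(0.06) = 0.2435
−0.24·log₂(0.24) = 0.4941
Sum ≈ 1.9721 → 1.972 bits.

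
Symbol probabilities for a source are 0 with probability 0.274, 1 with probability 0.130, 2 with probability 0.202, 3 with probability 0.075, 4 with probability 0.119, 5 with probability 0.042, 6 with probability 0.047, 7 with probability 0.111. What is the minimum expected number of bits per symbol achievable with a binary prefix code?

2.777 bits/symbol

Repeatedly combine the two least-probable nodes; the expected code length is the sum of the merged weights.
merge 21/500 + 47/1000 → 89/1000
merge 3/40 + 89/1000 → 41/250
merge 111/1000 + 119/1000 → 23/100
merge 13/100 + 41/250 → 147/500
merge 101/500 + 23/100 → 54/125
merge 137/500 + 147/500 → 71/125
merge 54/125 + 71/125 → 1
L = 89/1000 + 41/250 + 23/100 + 147/500 + 54/125 + 71/125 + 1 = 2777/1000 = 2.777 bits/symbol.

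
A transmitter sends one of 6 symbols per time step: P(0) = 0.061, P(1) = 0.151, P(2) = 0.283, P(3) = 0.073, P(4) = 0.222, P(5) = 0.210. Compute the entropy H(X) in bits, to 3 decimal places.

H = −Σ pᵢ log₂ pᵢ.
−0.061·log₂(0.061) = 0.2461
−0.151·log₂(0.151) = 0.4118
−0.283·log₂(0.283) = 0.5154
−0.073·log₂(0.073) = 0.2756
−0.222·log₂(0.222) = 0.4820
−0.210·log₂(0.210) = 0.4728
Sum ≈ 2.4039 → 2.404 bits.

2.404 bits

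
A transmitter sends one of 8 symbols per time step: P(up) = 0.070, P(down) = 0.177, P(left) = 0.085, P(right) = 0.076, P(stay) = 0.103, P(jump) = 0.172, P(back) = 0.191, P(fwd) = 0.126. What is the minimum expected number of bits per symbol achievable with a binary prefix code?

2.955 bits/symbol

Repeatedly combine the two least-probable nodes; the expected code length is the sum of the merged weights.
merge 7/100 + 19/250 → 73/500
merge 17/200 + 103/1000 → 47/250
merge 63/500 + 73/500 → 34/125
merge 43/250 + 177/1000 → 349/1000
merge 47/250 + 191/1000 → 379/1000
merge 34/125 + 349/1000 → 621/1000
merge 379/1000 + 621/1000 → 1
L = 73/500 + 47/250 + 34/125 + 349/1000 + 379/1000 + 621/1000 + 1 = 591/200 = 2.955 bits/symbol.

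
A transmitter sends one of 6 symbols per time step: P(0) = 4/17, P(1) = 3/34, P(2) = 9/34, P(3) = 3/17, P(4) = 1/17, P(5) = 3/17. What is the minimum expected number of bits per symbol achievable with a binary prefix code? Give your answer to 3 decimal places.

Repeatedly combine the two least-probable nodes; the expected code length is the sum of the merged weights.
merge 1/17 + 3/34 → 5/34
merge 5/34 + 3/17 → 11/34
merge 3/17 + 4/17 → 7/17
merge 9/34 + 11/34 → 10/17
merge 7/17 + 10/17 → 1
L = 5/34 + 11/34 + 7/17 + 10/17 + 1 = 42/17 ≈ 2.471 bits/symbol.

2.471 bits/symbol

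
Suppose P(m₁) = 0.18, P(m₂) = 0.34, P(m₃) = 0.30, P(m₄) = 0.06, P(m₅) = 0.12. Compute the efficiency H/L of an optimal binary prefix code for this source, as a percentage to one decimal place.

96.6%

Entropy H = −Σ p log₂ p ≈ 2.1062 bits.
Huffman merges: 3/50+3/25→9/50; 9/50+9/50→9/25; 3/10+17/50→16/25; 9/25+16/25→1. L = 109/50 ≈ 2.1800.
Efficiency = H/L = 2.1062/2.1800 = 96.6%.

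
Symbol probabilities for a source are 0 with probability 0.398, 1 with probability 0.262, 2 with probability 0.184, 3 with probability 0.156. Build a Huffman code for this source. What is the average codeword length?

1.942 bits/symbol

Repeatedly combine the two least-probable nodes; the expected code length is the sum of the merged weights.
merge 39/250 + 23/125 → 17/50
merge 131/500 + 17/50 → 301/500
merge 199/500 + 301/500 → 1
L = 17/50 + 301/500 + 1 = 971/500 = 1.942 bits/symbol.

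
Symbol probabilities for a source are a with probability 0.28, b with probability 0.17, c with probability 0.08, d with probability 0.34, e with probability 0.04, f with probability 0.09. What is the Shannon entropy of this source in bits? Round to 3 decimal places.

H = −Σ pᵢ log₂ pᵢ.
−0.28·log₂(0.28) = 0.5142
−0.17·log₂(0.17) = 0.4346
−0.08·log₂(0.08) = 0.2915
−0.34·log₂(0.34) = 0.5292
−0.04·log₂(0.04) = 0.1858
−0.09·log₂(0.09) = 0.3127
Sum ≈ 2.2679 → 2.268 bits.

2.268 bits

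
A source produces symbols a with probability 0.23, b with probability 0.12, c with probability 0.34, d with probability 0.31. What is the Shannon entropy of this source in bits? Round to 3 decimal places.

H = −Σ pᵢ log₂ pᵢ.
−0.23·log₂(0.23) = 0.4877
−0.12·log₂(0.12) = 0.3671
−0.34·log₂(0.34) = 0.5292
−0.31·log₂(0.31) = 0.5238
Sum ≈ 1.9077 → 1.908 bits.

1.908 bits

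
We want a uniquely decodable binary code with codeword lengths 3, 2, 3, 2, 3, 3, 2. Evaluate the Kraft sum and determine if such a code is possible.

With common denominator 2^3 = 8: Σ 2^(−ℓᵢ) = 1/8 + 2/8 + 1/8 + 2/8 + 1/8 + 1/8 + 2/8 = 10/8 = 1.25.
Kraft's inequality requires Σ ≤ 1; here Σ = 1.25 > 1, so no such prefix code exists.

1.25; no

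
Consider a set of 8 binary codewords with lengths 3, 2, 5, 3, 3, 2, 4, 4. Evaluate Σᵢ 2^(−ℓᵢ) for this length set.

With common denominator 2^5 = 32: Σ 2^(−ℓᵢ) = 4/32 + 8/32 + 1/32 + 4/32 + 4/32 + 8/32 + 2/32 + 2/32 = 33/32 = 1.03125.

1.03125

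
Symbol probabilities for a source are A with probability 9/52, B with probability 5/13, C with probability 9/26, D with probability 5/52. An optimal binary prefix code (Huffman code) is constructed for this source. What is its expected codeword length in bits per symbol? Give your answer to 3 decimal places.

Repeatedly combine the two least-probable nodes; the expected code length is the sum of the merged weights.
merge 5/52 + 9/52 → 7/26
merge 7/26 + 9/26 → 8/13
merge 5/13 + 8/13 → 1
L = 7/26 + 8/13 + 1 = 49/26 ≈ 1.885 bits/symbol.

1.885 bits/symbol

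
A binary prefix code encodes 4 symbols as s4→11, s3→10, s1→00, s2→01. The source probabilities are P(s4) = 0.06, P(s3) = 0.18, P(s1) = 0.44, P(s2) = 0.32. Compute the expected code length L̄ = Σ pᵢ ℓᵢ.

2 bits/symbol

L̄ = Σ pᵢ·ℓᵢ = 0.06·2 + 0.18·2 + 0.44·2 + 0.32·2 = 2 bits/symbol.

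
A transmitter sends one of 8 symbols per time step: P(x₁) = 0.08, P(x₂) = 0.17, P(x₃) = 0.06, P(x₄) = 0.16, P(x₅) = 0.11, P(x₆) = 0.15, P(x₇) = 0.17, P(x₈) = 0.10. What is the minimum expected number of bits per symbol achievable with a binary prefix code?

Repeatedly combine the two least-probable nodes; the expected code length is the sum of the merged weights.
merge 3/50 + 2/25 → 7/50
merge 1/10 + 11/100 → 21/100
merge 7/50 + 3/20 → 29/100
merge 4/25 + 17/100 → 33/100
merge 17/100 + 21/100 → 19/50
merge 29/100 + 33/100 → 31/50
merge 19/50 + 31/50 → 1
L = 7/50 + 21/100 + 29/100 + 33/100 + 19/50 + 31/50 + 1 = 297/100 = 2.97 bits/symbol.

2.97 bits/symbol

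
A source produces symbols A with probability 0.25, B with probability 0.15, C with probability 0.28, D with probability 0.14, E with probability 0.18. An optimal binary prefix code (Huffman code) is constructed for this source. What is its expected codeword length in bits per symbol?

2.29 bits/symbol

Repeatedly combine the two least-probable nodes; the expected code length is the sum of the merged weights.
merge 7/50 + 3/20 → 29/100
merge 9/50 + 1/4 → 43/100
merge 7/25 + 29/100 → 57/100
merge 43/100 + 57/100 → 1
L = 29/100 + 43/100 + 57/100 + 1 = 229/100 = 2.29 bits/symbol.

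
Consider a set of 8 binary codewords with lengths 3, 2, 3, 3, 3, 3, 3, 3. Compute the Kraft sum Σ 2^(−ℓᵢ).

With common denominator 2^3 = 8: Σ 2^(−ℓᵢ) = 1/8 + 2/8 + 1/8 + 1/8 + 1/8 + 1/8 + 1/8 + 1/8 = 9/8 = 1.125.

1.125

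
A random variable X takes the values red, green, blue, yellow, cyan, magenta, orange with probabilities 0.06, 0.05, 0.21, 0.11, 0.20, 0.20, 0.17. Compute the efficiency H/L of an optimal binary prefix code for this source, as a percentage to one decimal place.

98.0%

Entropy H = −Σ p log₂ p ≈ 2.6461 bits.
Huffman merges: 1/20+3/50→11/100; 11/100+11/100→11/50; 17/100+1/5→37/100; 1/5+21/100→41/100; 11/50+37/100→59/100; 41/100+59/100→1. L = 27/10 ≈ 2.7000.
Efficiency = H/L = 2.6461/2.7000 = 98.0%.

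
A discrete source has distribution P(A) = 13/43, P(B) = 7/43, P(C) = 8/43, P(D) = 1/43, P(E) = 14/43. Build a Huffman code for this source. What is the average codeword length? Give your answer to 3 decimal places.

Repeatedly combine the two least-probable nodes; the expected code length is the sum of the merged weights.
merge 1/43 + 7/43 → 8/43
merge 8/43 + 8/43 → 16/43
merge 13/43 + 14/43 → 27/43
merge 16/43 + 27/43 → 1
L = 8/43 + 16/43 + 27/43 + 1 = 94/43 ≈ 2.186 bits/symbol.

2.186 bits/symbol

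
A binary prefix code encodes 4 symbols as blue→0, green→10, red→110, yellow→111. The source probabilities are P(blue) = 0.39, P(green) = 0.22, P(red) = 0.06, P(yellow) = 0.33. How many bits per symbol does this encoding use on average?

2 bits/symbol

L̄ = Σ pᵢ·ℓᵢ = 0.39·1 + 0.22·2 + 0.06·3 + 0.33·3 = 2 bits/symbol.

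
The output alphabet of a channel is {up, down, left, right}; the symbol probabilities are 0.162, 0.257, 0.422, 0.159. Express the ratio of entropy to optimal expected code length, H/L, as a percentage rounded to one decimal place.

98.8%

Entropy H = −Σ p log₂ p ≈ 1.8762 bits.
Huffman merges: 159/1000+81/500→321/1000; 257/1000+321/1000→289/500; 211/500+289/500→1. L = 1899/1000 ≈ 1.8990.
Efficiency = H/L = 1.8762/1.8990 = 98.8%.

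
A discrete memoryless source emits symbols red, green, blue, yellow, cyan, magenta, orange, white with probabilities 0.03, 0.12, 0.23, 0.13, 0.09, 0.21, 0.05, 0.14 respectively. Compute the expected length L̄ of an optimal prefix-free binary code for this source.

2.81 bits/symbol

Repeatedly combine the two least-probable nodes; the expected code length is the sum of the merged weights.
merge 3/100 + 1/20 → 2/25
merge 2/25 + 9/100 → 17/100
merge 3/25 + 13/100 → 1/4
merge 7/50 + 17/100 → 31/100
merge 21/100 + 23/100 → 11/25
merge 1/4 + 31/100 → 14/25
merge 11/25 + 14/25 → 1
L = 2/25 + 17/100 + 1/4 + 31/100 + 11/25 + 14/25 + 1 = 281/100 = 2.81 bits/symbol.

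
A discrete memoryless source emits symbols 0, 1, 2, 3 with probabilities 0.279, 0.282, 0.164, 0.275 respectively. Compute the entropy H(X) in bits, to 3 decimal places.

H = −Σ pᵢ log₂ pᵢ.
−0.279·log₂(0.279) = 0.5138
−0.282·log₂(0.282) = 0.5150
−0.164·log₂(0.164) = 0.4278
−0.275·log₂(0.275) = 0.5122
Sum ≈ 1.9688 → 1.969 bits.

1.969 bits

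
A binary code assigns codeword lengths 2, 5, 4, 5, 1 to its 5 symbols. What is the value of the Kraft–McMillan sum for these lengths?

With common denominator 2^5 = 32: Σ 2^(−ℓᵢ) = 8/32 + 1/32 + 2/32 + 1/32 + 16/32 = 28/32 = 0.875.

0.875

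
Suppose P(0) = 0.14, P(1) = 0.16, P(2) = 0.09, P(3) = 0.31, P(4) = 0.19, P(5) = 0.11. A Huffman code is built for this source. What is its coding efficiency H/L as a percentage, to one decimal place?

98.5%

Entropy H = −Σ p log₂ p ≈ 2.4621 bits.
Huffman merges: 9/100+11/100→1/5; 7/50+4/25→3/10; 19/100+1/5→39/100; 3/10+31/100→61/100; 39/100+61/100→1. L = 5/2 ≈ 2.5000.
Efficiency = H/L = 2.4621/2.5000 = 98.5%.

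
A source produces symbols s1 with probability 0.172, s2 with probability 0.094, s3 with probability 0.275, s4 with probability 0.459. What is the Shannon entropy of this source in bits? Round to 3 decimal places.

1.785 bits

H = −Σ pᵢ log₂ pᵢ.
−0.172·log₂(0.172) = 0.4368
−0.094·log₂(0.094) = 0.3207
−0.275·log₂(0.275) = 0.5122
−0.459·log₂(0.459) = 0.5157
Sum ≈ 1.7853 → 1.785 bits.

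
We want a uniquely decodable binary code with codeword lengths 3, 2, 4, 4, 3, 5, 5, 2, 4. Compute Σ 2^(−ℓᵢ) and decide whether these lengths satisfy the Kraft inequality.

1; yes

With common denominator 2^5 = 32: Σ 2^(−ℓᵢ) = 4/32 + 8/32 + 2/32 + 2/32 + 4/32 + 1/32 + 1/32 + 8/32 + 2/32 = 32/32 = 1.
Kraft's inequality requires Σ ≤ 1; here Σ = 1 ≤ 1, so such a prefix code exists.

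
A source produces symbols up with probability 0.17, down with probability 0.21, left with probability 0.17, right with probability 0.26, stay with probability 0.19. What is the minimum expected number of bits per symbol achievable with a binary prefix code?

2.34 bits/symbol

Repeatedly combine the two least-probable nodes; the expected code length is the sum of the merged weights.
merge 17/100 + 17/100 → 17/50
merge 19/100 + 21/100 → 2/5
merge 13/50 + 17/50 → 3/5
merge 2/5 + 3/5 → 1
L = 17/50 + 2/5 + 3/5 + 1 = 117/50 = 2.34 bits/symbol.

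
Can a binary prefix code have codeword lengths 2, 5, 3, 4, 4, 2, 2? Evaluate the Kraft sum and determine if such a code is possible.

1.03125; no

With common denominator 2^5 = 32: Σ 2^(−ℓᵢ) = 8/32 + 1/32 + 4/32 + 2/32 + 2/32 + 8/32 + 8/32 = 33/32 = 1.03125.
Kraft's inequality requires Σ ≤ 1; here Σ = 1.03125 > 1, so no such prefix code exists.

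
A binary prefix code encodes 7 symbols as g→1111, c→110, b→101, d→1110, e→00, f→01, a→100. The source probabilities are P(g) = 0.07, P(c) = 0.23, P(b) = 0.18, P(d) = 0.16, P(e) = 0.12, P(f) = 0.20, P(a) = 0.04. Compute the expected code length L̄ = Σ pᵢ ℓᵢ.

2.91 bits/symbol

L̄ = Σ pᵢ·ℓᵢ = 0.07·4 + 0.23·3 + 0.18·3 + 0.16·4 + 0.12·2 + 0.20·2 + 0.04·3 = 2.91 bits/symbol.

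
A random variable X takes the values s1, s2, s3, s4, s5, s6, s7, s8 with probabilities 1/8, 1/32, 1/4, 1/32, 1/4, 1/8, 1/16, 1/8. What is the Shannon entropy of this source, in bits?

Each probability is a power of 1/2, so log₂(1/p) is an integer.
H = Σ p·log₂(1/p) = 1/8·3 + 1/32·5 + 1/4·2 + 1/32·5 + 1/4·2 + 1/8·3 + 1/16·4 + 1/8·3 = 2.6875 bits.

2.6875 bits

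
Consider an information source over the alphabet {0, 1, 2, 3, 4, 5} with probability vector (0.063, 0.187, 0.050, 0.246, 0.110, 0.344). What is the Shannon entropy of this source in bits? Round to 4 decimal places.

H = −Σ pᵢ log₂ pᵢ.
−0.063·log₂(0.063) = 0.2513
−0.187·log₂(0.187) = 0.4523
−0.050·log₂(0.050) = 0.2161
−0.246·log₂(0.246) = 0.4977
−0.110·log₂(0.110) = 0.3503
−0.344·log₂(0.344) = 0.5296
Sum ≈ 2.2973 → 2.2973 bits.

2.2973 bits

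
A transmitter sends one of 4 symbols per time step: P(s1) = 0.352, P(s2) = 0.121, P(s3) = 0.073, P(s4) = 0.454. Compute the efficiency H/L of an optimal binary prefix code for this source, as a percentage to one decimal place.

97.2%

Entropy H = −Σ p log₂ p ≈ 1.6918 bits.
Huffman merges: 73/1000+121/1000→97/500; 97/500+44/125→273/500; 227/500+273/500→1. L = 87/50 ≈ 1.7400.
Efficiency = H/L = 1.6918/1.7400 = 97.2%.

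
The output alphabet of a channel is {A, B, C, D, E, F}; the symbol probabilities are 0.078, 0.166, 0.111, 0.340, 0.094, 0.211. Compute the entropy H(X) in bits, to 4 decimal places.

2.3926 bits

H = −Σ pᵢ log₂ pᵢ.
−0.078·log₂(0.078) = 0.2871
−0.166·log₂(0.166) = 0.4301
−0.111·log₂(0.111) = 0.3520
−0.340·log₂(0.340) = 0.5292
−0.094·log₂(0.094) = 0.3207
−0.211·log₂(0.211) = 0.4736
Sum ≈ 2.3926 → 2.3926 bits.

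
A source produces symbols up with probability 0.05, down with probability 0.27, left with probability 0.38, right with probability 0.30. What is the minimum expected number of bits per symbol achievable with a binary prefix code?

1.94 bits/symbol

Repeatedly combine the two least-probable nodes; the expected code length is the sum of the merged weights.
merge 1/20 + 27/100 → 8/25
merge 3/10 + 8/25 → 31/50
merge 19/50 + 31/50 → 1
L = 8/25 + 31/50 + 1 = 97/50 = 1.94 bits/symbol.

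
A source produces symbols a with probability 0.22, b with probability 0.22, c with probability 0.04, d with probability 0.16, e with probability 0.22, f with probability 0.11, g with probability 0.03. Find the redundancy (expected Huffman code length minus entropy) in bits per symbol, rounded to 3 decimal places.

Entropy H = −Σ p log₂ p ≈ 2.5525 bits.
Huffman merges: 3/100+1/25→7/100; 7/100+11/100→9/50; 4/25+9/50→17/50; 11/50+11/50→11/25; 11/50+17/50→14/25; 11/25+14/25→1. L = 259/100 ≈ 2.5900.
L − H = 2.5900 − 2.5525 = 0.037 bits.

0.037 bits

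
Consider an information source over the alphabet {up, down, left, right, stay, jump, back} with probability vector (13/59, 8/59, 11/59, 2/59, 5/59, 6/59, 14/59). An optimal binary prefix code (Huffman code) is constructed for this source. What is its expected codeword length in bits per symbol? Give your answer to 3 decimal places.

Repeatedly combine the two least-probable nodes; the expected code length is the sum of the merged weights.
merge 2/59 + 5/59 → 7/59
merge 6/59 + 7/59 → 13/59
merge 8/59 + 11/59 → 19/59
merge 13/59 + 13/59 → 26/59
merge 14/59 + 19/59 → 33/59
merge 26/59 + 33/59 → 1
L = 7/59 + 13/59 + 19/59 + 26/59 + 33/59 + 1 = 157/59 ≈ 2.661 bits/symbol.

2.661 bits/symbol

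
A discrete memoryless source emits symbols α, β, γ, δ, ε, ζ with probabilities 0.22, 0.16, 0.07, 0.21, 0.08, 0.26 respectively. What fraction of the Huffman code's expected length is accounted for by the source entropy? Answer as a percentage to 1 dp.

Entropy H = −Σ p log₂ p ≈ 2.4418 bits.
Huffman merges: 7/100+2/25→3/20; 3/20+4/25→31/100; 21/100+11/50→43/100; 13/50+31/100→57/100; 43/100+57/100→1. L = 123/50 ≈ 2.4600.
Efficiency = H/L = 2.4418/2.4600 = 99.3%.

99.3%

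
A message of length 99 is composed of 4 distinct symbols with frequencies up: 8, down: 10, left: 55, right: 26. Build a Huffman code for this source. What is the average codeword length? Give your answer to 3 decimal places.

1.626 bits/symbol

Probabilities are the counts divided by 99.
Repeatedly combine the two least-probable nodes; the expected code length is the sum of the merged weights.
merge 8/99 + 10/99 → 2/11
merge 2/11 + 26/99 → 4/9
merge 4/9 + 5/9 → 1
L = 2/11 + 4/9 + 1 = 161/99 ≈ 1.626 bits/symbol.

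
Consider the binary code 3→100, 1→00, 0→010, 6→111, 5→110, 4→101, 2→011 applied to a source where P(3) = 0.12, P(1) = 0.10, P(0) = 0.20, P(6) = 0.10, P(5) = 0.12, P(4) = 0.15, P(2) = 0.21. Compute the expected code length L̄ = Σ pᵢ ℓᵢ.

L̄ = Σ pᵢ·ℓᵢ = 0.12·3 + 0.10·2 + 0.20·3 + 0.10·3 + 0.12·3 + 0.15·3 + 0.21·3 = 2.9 bits/symbol.

2.9 bits/symbol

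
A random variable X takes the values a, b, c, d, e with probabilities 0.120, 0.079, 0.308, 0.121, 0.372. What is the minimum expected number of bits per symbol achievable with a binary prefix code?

Repeatedly combine the two least-probable nodes; the expected code length is the sum of the merged weights.
merge 79/1000 + 3/25 → 199/1000
merge 121/1000 + 199/1000 → 8/25
merge 77/250 + 8/25 → 157/250
merge 93/250 + 157/250 → 1
L = 199/1000 + 8/25 + 157/250 + 1 = 2147/1000 = 2.147 bits/symbol.

2.147 bits/symbol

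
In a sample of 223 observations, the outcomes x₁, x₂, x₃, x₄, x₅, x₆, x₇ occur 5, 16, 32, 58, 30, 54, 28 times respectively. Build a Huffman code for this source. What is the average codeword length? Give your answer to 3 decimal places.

2.592 bits/symbol

Probabilities are the counts divided by 223.
Repeatedly combine the two least-probable nodes; the expected code length is the sum of the merged weights.
merge 5/223 + 16/223 → 21/223
merge 21/223 + 28/223 → 49/223
merge 30/223 + 32/223 → 62/223
merge 49/223 + 54/223 → 103/223
merge 58/223 + 62/223 → 120/223
merge 103/223 + 120/223 → 1
L = 21/223 + 49/223 + 62/223 + 103/223 + 120/223 + 1 = 578/223 ≈ 2.592 bits/symbol.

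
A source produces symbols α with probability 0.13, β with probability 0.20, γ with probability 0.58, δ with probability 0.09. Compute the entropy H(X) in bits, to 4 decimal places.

1.6155 bits

H = −Σ pᵢ log₂ pᵢ.
−0.13·log₂(0.13) = 0.3826
−0.20·log₂(0.20) = 0.4644
−0.58·log₂(0.58) = 0.4558
−0.09·log₂(0.09) = 0.3127
Sum ≈ 1.6155 → 1.6155 bits.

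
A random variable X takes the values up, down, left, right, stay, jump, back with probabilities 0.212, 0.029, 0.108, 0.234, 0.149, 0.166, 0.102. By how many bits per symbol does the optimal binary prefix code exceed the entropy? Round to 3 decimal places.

Entropy H = −Σ p log₂ p ≈ 2.6349 bits.
Huffman merges: 29/1000+51/500→131/1000; 27/250+131/1000→239/1000; 149/1000+83/500→63/200; 53/250+117/500→223/500; 239/1000+63/200→277/500; 223/500+277/500→1. L = 537/200 ≈ 2.6850.
L − H = 2.6850 − 2.6349 = 0.050 bits.

0.050 bits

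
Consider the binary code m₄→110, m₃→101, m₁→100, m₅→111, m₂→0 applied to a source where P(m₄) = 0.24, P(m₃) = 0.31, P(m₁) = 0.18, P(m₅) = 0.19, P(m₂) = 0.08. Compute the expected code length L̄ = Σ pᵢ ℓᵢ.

2.84 bits/symbol

L̄ = Σ pᵢ·ℓᵢ = 0.24·3 + 0.31·3 + 0.18·3 + 0.19·3 + 0.08·1 = 2.84 bits/symbol.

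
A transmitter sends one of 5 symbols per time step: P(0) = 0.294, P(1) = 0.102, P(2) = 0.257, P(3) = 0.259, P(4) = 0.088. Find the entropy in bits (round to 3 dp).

H = −Σ pᵢ log₂ pᵢ.
−0.294·log₂(0.294) = 0.5192
−0.102·log₂(0.102) = 0.3359
−0.257·log₂(0.257) = 0.5038
−0.259·log₂(0.259) = 0.5048
−0.088·log₂(0.088) = 0.3086
Sum ≈ 2.1723 → 2.172 bits.

2.172 bits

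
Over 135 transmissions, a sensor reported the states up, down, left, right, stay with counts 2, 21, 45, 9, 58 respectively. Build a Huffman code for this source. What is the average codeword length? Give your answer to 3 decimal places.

1.889 bits/symbol

Probabilities are the counts divided by 135.
Repeatedly combine the two least-probable nodes; the expected code length is the sum of the merged weights.
merge 2/135 + 1/15 → 11/135
merge 11/135 + 7/45 → 32/135
merge 32/135 + 1/3 → 77/135
merge 58/135 + 77/135 → 1
L = 11/135 + 32/135 + 77/135 + 1 = 17/9 ≈ 1.889 bits/symbol.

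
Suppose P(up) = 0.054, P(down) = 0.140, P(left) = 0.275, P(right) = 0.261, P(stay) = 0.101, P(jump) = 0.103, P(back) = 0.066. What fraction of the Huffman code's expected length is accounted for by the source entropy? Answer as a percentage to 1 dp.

99.6%

Entropy H = −Σ p log₂ p ≈ 2.5731 bits.
Huffman merges: 27/500+33/500→3/25; 101/1000+103/1000→51/250; 3/25+7/50→13/50; 51/250+13/50→58/125; 261/1000+11/40→67/125; 58/125+67/125→1. L = 323/125 ≈ 2.5840.
Efficiency = H/L = 2.5731/2.5840 = 99.6%.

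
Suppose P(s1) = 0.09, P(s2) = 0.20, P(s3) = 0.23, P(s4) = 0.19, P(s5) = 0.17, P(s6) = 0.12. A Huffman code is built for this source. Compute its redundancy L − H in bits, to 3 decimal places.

Entropy H = −Σ p log₂ p ≈ 2.5216 bits.
Huffman merges: 9/100+3/25→21/100; 17/100+19/100→9/25; 1/5+21/100→41/100; 23/100+9/25→59/100; 41/100+59/100→1. L = 257/100 ≈ 2.5700.
L − H = 2.5700 − 2.5216 = 0.048 bits.

0.048 bits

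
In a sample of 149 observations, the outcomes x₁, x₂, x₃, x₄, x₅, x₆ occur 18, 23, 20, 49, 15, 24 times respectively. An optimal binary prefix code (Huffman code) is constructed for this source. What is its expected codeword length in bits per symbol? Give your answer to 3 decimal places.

Probabilities are the counts divided by 149.
Repeatedly combine the two least-probable nodes; the expected code length is the sum of the merged weights.
merge 15/149 + 18/149 → 33/149
merge 20/149 + 23/149 → 43/149
merge 24/149 + 33/149 → 57/149
merge 43/149 + 49/149 → 92/149
merge 57/149 + 92/149 → 1
L = 33/149 + 43/149 + 57/149 + 92/149 + 1 = 374/149 ≈ 2.510 bits/symbol.

2.510 bits/symbol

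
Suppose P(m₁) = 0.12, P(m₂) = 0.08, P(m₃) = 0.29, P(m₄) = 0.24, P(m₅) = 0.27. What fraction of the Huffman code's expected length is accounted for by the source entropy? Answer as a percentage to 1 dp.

99.1%

Entropy H = −Σ p log₂ p ≈ 2.1806 bits.
Huffman merges: 2/25+3/25→1/5; 1/5+6/25→11/25; 27/100+29/100→14/25; 11/25+14/25→1. L = 11/5 ≈ 2.2000.
Efficiency = H/L = 2.1806/2.2000 = 99.1%.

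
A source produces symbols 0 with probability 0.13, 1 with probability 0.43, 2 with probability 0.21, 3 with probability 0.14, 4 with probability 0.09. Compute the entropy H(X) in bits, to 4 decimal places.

H = −Σ pᵢ log₂ pᵢ.
−0.13·log₂(0.13) = 0.3826
−0.43·log₂(0.43) = 0.5236
−0.21·log₂(0.21) = 0.4728
−0.14·log₂(0.14) = 0.3971
−0.09·log₂(0.09) = 0.3127
Sum ≈ 2.0888 → 2.0888 bits.

2.0888 bits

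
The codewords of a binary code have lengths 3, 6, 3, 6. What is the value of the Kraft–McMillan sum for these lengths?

0.28125

With common denominator 2^6 = 64: Σ 2^(−ℓᵢ) = 8/64 + 1/64 + 8/64 + 1/64 = 18/64 = 0.28125.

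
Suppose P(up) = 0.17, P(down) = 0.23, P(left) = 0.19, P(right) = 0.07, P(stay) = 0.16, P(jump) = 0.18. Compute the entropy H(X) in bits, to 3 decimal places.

2.514 bits

H = −Σ pᵢ log₂ pᵢ.
−0.17·log₂(0.17) = 0.4346
−0.23·log₂(0.23) = 0.4877
−0.19·log₂(0.19) = 0.4552
−0.07·log₂(0.07) = 0.2686
−0.16·log₂(0.16) = 0.4230
−0.18·log₂(0.18) = 0.4453
Sum ≈ 2.5144 → 2.514 bits.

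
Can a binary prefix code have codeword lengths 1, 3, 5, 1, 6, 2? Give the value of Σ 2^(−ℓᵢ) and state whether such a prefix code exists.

With common denominator 2^6 = 64: Σ 2^(−ℓᵢ) = 32/64 + 8/64 + 2/64 + 32/64 + 1/64 + 16/64 = 91/64 = 1.421875.
Kraft's inequality requires Σ ≤ 1; here Σ = 1.421875 > 1, so no such prefix code exists.

1.421875; no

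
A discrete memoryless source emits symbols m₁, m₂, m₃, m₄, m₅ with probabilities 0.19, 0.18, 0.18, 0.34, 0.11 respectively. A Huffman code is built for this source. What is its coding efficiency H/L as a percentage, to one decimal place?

97.2%

Entropy H = −Σ p log₂ p ≈ 2.2253 bits.
Huffman merges: 11/100+9/50→29/100; 9/50+19/100→37/100; 29/100+17/50→63/100; 37/100+63/100→1. L = 229/100 ≈ 2.2900.
Efficiency = H/L = 2.2253/2.2900 = 97.2%.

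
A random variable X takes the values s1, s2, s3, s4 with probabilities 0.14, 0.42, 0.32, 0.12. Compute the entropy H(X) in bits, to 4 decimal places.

H = −Σ pᵢ log₂ pᵢ.
−0.14·log₂(0.14) = 0.3971
−0.42·log₂(0.42) = 0.5256
−0.32·log₂(0.32) = 0.5260
−0.12·log₂(0.12) = 0.3671
Sum ≈ 1.8159 → 1.8159 bits.

1.8159 bits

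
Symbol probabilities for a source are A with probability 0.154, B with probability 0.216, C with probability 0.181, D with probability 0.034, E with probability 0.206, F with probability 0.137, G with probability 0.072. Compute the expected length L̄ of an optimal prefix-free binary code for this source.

2.684 bits/symbol

Repeatedly combine the two least-probable nodes; the expected code length is the sum of the merged weights.
merge 17/500 + 9/125 → 53/500
merge 53/500 + 137/1000 → 243/1000
merge 77/500 + 181/1000 → 67/200
merge 103/500 + 27/125 → 211/500
merge 243/1000 + 67/200 → 289/500
merge 211/500 + 289/500 → 1
L = 53/500 + 243/1000 + 67/200 + 211/500 + 289/500 + 1 = 671/250 = 2.684 bits/symbol.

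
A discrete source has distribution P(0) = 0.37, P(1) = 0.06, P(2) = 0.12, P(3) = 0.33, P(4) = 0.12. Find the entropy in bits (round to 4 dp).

H = −Σ pᵢ log₂ pᵢ.
−0.37·log₂(0.37) = 0.5307
−0.06·log₂(0.06) = 0.2435
−0.12·log₂(0.12) = 0.3671
−0.33·log₂(0.33) = 0.5278
−0.12·log₂(0.12) = 0.3671
Sum ≈ 2.0362 → 2.0362 bits.

2.0362 bits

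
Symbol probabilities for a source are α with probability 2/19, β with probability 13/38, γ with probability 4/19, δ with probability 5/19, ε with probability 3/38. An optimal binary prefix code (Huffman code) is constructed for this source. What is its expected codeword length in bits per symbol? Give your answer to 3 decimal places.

Repeatedly combine the two least-probable nodes; the expected code length is the sum of the merged weights.
merge 3/38 + 2/19 → 7/38
merge 7/38 + 4/19 → 15/38
merge 5/19 + 13/38 → 23/38
merge 15/38 + 23/38 → 1
L = 7/38 + 15/38 + 23/38 + 1 = 83/38 ≈ 2.184 bits/symbol.

2.184 bits/symbol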